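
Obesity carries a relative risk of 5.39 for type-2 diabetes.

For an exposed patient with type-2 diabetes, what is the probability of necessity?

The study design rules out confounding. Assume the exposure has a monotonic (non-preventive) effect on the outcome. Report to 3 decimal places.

PN ≈ 0.814

Under exogeneity and monotonicity, PN = (RR − 1) / RR = 1 − 1/RR.
PN = (5.39 − 1) / 5.39 = 4.39 / 5.39 ≈ 0.8145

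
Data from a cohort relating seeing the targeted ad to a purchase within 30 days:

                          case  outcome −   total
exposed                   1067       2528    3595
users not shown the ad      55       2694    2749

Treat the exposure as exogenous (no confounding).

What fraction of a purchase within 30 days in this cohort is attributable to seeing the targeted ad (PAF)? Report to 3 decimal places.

p₁ = P(outcome | exposed) = 1067/3595 = 0.2968
p₀ = P(outcome | unexposed) = 55/2749 = 0.020007
Exposure prevalence π = 3595/6344 = 0.56668; overall risk P(Y=1) = 0.17686.
Under exogeneity, PAF = [P(Y=1) − p₀]/P(Y=1).
PAF = (0.17686 − 0.020007) / 0.17686 ≈ 0.8869

PAF ≈ 0.887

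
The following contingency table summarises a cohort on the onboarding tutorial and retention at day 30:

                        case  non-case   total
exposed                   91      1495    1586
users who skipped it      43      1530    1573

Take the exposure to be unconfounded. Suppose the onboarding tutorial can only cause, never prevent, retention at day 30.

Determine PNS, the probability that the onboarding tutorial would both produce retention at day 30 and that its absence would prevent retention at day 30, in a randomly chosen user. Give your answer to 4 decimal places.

PNS ≈ 0.0300

p₁ = P(outcome | exposed) = 91/1586 = 0.057377
p₀ = P(outcome | unexposed) = 43/1573 = 0.027336
Under exogeneity and monotonicity, PNS = p₁ − p₀.
PNS = 0.057377 − 0.027336 = 0.030041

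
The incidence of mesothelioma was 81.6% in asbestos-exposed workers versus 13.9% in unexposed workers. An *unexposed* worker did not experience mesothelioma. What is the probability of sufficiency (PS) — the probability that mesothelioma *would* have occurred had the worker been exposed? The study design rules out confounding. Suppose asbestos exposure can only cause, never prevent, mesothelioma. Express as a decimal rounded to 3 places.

PS ≈ 0.786

p₁ = 0.816, p₀ = 0.139.
Under exogeneity and monotonicity, PS = (p₁ − p₀) / (1 − p₀).
PS = (0.816 − 0.139) / (1 − 0.139) = 0.677 / 0.861 ≈ 0.7863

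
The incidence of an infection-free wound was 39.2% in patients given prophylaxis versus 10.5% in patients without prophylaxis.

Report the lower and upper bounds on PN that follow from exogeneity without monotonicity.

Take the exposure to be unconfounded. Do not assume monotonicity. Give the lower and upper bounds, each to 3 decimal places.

p₁ = 0.392, p₀ = 0.105.
Under exogeneity alone the bounds on PN are max{0,(p₁−p₀)/p₁} ≤ PN ≤ min{1,(1−p₀)/p₁}.
  lower = (p₁ − p₀)/p₁ = 0.287 / 0.392 ≈ 0.7321
  upper = min{1, (1 − p₀)/p₁} = 0.895 / 0.392 ≈ 2.2832 → capped at 1

0.732 ≤ PN ≤ 1.000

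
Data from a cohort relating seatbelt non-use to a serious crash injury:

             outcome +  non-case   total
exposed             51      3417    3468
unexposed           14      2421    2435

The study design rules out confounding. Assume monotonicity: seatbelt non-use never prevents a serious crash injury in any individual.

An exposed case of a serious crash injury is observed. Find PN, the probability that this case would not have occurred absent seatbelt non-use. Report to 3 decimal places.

PN ≈ 0.609

p₁ = P(outcome | exposed) = 51/3468 = 0.014706
p₀ = P(outcome | unexposed) = 14/2435 = 0.0057495
Under exogeneity and monotonicity, PN = (p₁ − p₀)/p₁.
PN = (0.014706 − 0.0057495) / 0.014706 ≈ 0.6090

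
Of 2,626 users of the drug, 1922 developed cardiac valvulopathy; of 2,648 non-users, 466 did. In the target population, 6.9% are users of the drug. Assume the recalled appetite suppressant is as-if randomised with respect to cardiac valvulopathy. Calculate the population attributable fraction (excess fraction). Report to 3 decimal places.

PAF ≈ 0.179

p₁ = P(outcome | exposed) = 1922/2626 = 0.73191
p₀ = P(outcome | unexposed) = 466/2648 = 0.17598
Overall risk P(Y=1) = π·p₁ + (1−π)·p₀ = 0.069×0.73191 + 0.931×0.17598 = 0.21434.
Under exogeneity, PAF = [P(Y=1) − p₀] / P(Y=1).
PAF = (0.21434 − 0.17598) / 0.21434 ≈ 0.1790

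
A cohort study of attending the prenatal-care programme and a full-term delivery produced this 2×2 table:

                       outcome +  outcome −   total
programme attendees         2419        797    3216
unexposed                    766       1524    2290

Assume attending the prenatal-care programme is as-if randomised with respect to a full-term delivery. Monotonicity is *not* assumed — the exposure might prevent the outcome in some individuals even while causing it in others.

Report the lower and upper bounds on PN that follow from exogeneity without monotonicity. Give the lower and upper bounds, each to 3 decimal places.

0.555 ≤ PN ≤ 0.885

p₁ = P(outcome | exposed) = 2419/3216 = 0.75218
p₀ = P(outcome | unexposed) = 766/2290 = 0.3345
Under exogeneity alone the bounds on PN are max{0,(p₁−p₀)/p₁} ≤ PN ≤ min{1,(1−p₀)/p₁}.
  lower = (p₁ − p₀)/p₁ = 0.41768 / 0.75218 ≈ 0.5553
  upper = min{1, (1 − p₀)/p₁} = 0.6655 / 0.75218 ≈ 0.8848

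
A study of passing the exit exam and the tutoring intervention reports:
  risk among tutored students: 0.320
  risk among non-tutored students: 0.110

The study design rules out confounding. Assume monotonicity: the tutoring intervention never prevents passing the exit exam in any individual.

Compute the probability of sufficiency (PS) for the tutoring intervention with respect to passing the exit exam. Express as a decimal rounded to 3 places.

PS ≈ 0.236

Let p₁ = 0.32, p₀ = 0.11.
Under exogeneity and monotonicity, PS = (p₁ − p₀) / (1 − p₀).
PS = (0.32 − 0.11) / (1 − 0.11) = 0.21 / 0.89 ≈ 0.2360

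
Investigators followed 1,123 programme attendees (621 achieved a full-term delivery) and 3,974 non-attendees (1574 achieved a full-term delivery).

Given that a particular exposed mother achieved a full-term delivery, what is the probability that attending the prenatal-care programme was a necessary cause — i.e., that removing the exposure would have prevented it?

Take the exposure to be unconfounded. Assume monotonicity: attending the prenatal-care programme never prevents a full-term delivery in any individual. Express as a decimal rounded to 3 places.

p₁ = P(outcome | exposed) = 621/1123 = 0.55298
p₀ = P(outcome | unexposed) = 1574/3974 = 0.39607
Under exogeneity and monotonicity, PN = (p₁ − p₀) / p₁.
PN = (0.55298 − 0.39607) / 0.55298 = 0.15691 / 0.55298 ≈ 0.2837

PN ≈ 0.284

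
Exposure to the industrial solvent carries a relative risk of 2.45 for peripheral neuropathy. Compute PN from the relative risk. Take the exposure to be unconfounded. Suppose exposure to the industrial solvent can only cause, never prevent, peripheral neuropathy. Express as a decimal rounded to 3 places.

PN ≈ 0.592

Under exogeneity and monotonicity, PN = (RR − 1) / RR = 1 − 1/RR.
PN = (2.45 − 1) / 2.45 = 1.45 / 2.45 ≈ 0.5918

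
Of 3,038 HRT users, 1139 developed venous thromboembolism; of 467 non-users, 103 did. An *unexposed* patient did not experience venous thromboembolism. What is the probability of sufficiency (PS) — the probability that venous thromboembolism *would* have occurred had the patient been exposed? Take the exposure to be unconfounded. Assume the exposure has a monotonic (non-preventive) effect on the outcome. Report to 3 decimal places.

p₁ = P(outcome | exposed) = 1139/3038 = 0.37492
p₀ = P(outcome | unexposed) = 103/467 = 0.22056
Under exogeneity and monotonicity, PS = (p₁ − p₀) / (1 − p₀).
PS = (0.37492 − 0.22056) / (1 − 0.22056) = 0.15436 / 0.77944 ≈ 0.1980

PS ≈ 0.198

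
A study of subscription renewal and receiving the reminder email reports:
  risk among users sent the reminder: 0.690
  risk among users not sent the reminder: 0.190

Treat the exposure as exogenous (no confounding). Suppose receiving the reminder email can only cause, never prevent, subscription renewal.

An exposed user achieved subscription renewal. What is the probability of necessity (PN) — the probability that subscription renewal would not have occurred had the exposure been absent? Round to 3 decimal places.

Let p₁ = 0.69, p₀ = 0.19.
Under exogeneity and monotonicity, PN = (p₁ − p₀) / p₁.
PN = (0.69 − 0.19) / 0.69 = 0.5 / 0.69 ≈ 0.7246

PN ≈ 0.725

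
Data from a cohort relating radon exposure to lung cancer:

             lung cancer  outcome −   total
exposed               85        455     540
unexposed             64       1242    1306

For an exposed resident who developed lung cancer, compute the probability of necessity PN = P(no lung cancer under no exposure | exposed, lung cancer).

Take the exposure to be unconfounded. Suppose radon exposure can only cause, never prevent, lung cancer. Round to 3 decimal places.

p₁ = P(outcome | exposed) = 85/540 = 0.15741
p₀ = P(outcome | unexposed) = 64/1306 = 0.049005
Under exogeneity and monotonicity, PN = (p₁ − p₀) / p₁.
PN = (0.15741 − 0.049005) / 0.15741 = 0.1084 / 0.15741 ≈ 0.6887

PN ≈ 0.689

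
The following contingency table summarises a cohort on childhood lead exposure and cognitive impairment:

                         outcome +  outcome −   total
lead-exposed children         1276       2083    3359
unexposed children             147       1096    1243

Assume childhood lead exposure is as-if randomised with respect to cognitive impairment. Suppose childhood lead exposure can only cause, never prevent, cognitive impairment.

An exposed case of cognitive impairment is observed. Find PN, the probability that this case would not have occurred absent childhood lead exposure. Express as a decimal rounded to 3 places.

PN ≈ 0.689

p₁ = P(outcome | exposed) = 1276/3359 = 0.37987
p₀ = P(outcome | unexposed) = 147/1243 = 0.11826
Under exogeneity and monotonicity, PN = (p₁ − p₀) / p₁.
PN = (0.37987 − 0.11826) / 0.37987 = 0.26161 / 0.37987 ≈ 0.6887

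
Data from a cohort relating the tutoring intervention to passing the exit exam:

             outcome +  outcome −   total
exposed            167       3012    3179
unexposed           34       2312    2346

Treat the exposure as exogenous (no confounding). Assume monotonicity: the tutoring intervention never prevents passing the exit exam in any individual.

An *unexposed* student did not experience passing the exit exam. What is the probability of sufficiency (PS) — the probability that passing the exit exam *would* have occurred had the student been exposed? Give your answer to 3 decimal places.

p₁ = P(outcome | exposed) = 167/3179 = 0.052532
p₀ = P(outcome | unexposed) = 34/2346 = 0.014493
Under exogeneity and monotonicity, PS = (p₁ − p₀)/(1 − p₀).
PS = (0.052532 − 0.014493) / 0.98551 ≈ 0.0386

PS ≈ 0.039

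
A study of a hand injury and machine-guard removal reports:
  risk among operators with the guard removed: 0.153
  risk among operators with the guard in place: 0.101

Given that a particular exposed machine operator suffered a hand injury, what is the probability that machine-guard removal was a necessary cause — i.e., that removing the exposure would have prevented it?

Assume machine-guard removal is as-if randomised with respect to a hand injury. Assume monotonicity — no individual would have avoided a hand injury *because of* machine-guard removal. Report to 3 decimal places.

Let p₁ = 0.153, p₀ = 0.101.
Under exogeneity and monotonicity, PN = (p₁ − p₀) / p₁.
PN = (0.153 − 0.101) / 0.153 = 0.052 / 0.153 ≈ 0.3399

PN ≈ 0.340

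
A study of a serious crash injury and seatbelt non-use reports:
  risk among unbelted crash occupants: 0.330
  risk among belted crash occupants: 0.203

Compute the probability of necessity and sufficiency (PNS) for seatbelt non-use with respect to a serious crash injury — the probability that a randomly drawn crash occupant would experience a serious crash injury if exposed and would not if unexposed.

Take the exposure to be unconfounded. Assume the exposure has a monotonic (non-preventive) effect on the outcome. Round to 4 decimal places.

Let p₁ = 0.33, p₀ = 0.203.
Under exogeneity and monotonicity, PNS = p₁ − p₀.
PNS = 0.33 − 0.203 = 0.127

PNS ≈ 0.1270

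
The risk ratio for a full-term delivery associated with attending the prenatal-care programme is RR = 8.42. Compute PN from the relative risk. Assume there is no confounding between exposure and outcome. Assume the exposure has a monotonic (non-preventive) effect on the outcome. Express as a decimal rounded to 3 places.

Under exogeneity and monotonicity, PN = (RR − 1) / RR = 1 − 1/RR.
PN = (8.42 − 1) / 8.42 = 7.42 / 8.42 ≈ 0.8812

PN ≈ 0.881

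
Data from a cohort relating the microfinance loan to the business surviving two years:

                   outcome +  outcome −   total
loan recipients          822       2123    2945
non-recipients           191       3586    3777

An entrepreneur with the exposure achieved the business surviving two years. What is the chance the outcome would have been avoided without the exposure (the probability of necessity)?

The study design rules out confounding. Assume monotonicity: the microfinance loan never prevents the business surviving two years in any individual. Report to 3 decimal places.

PN ≈ 0.819

p₁ = P(outcome | exposed) = 822/2945 = 0.27912
p₀ = P(outcome | unexposed) = 191/3777 = 0.050569
Under exogeneity and monotonicity, PN = (p₁ − p₀) / p₁.
PN = (0.27912 − 0.050569) / 0.27912 = 0.22855 / 0.27912 ≈ 0.8188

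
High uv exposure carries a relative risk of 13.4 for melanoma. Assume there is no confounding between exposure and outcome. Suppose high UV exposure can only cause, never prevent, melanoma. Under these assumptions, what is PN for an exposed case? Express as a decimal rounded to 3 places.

Under exogeneity and monotonicity, PN = (RR − 1) / RR = 1 − 1/RR.
PN = (13.4 − 1) / 13.4 = 12.4 / 13.4 ≈ 0.9254

PN ≈ 0.925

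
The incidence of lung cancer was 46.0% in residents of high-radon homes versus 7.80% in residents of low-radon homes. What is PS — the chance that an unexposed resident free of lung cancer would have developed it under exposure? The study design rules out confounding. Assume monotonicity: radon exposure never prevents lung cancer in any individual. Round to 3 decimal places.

p₁ = 0.46, p₀ = 0.078.
Under exogeneity and monotonicity, PS = (p₁ − p₀) / (1 − p₀).
PS = (0.46 − 0.078) / (1 − 0.078) = 0.382 / 0.922 ≈ 0.4143

PS ≈ 0.414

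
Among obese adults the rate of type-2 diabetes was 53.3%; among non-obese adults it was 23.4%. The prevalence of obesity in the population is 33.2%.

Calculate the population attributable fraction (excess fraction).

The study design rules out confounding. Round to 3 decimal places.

PAF ≈ 0.298

p₁ = 0.533, p₀ = 0.234.
Overall risk P(Y=1) = π·p₁ + (1−π)·p₀ = 0.332×0.533 + 0.668×0.234 = 0.33327.
Under exogeneity, PAF = [P(Y=1) − p₀] / P(Y=1).
PAF = (0.33327 − 0.234) / 0.33327 ≈ 0.2979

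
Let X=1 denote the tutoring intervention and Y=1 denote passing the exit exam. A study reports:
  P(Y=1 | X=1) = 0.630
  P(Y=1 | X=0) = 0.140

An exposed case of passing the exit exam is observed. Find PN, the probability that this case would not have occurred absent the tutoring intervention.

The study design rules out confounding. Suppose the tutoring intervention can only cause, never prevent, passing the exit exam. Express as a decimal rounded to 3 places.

PN ≈ 0.778

Let p₁ = 0.63, p₀ = 0.14.
Under exogeneity and monotonicity, PN = (p₁ − p₀) / p₁.
PN = (0.63 − 0.14) / 0.63 = 0.49 / 0.63 ≈ 0.7778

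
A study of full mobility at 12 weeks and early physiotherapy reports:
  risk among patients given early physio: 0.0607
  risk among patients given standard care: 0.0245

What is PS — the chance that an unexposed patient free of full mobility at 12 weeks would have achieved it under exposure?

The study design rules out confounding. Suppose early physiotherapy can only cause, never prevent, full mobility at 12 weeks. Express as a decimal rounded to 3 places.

PS ≈ 0.037

Let p₁ = 0.0607, p₀ = 0.0245.
Under exogeneity and monotonicity, PS = (p₁ − p₀) / (1 − p₀).
PS = (0.0607 − 0.0245) / (1 − 0.0245) = 0.0362 / 0.9755 ≈ 0.0371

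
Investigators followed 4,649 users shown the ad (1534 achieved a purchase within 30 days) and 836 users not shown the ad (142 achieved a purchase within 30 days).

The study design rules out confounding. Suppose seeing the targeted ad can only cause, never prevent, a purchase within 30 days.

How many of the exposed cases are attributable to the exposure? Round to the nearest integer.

about 744 cases

p₁ = P(outcome | exposed) = 1534/4649 = 0.32996
p₀ = P(outcome | unexposed) = 142/836 = 0.16986
PN = (p₁ − p₀)/p₁ = (0.32996 − 0.16986) / 0.32996 ≈ 0.48523.
Attributable cases ≈ PN × (exposed cases) = 0.48523 × 1534 ≈ 744.34.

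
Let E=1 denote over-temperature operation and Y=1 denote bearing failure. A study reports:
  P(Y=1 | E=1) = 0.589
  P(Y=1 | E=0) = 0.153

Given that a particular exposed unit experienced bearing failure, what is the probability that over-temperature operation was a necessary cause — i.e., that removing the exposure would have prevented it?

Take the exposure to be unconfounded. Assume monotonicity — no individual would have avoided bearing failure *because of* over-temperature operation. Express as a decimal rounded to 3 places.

Let p₁ = 0.589, p₀ = 0.153.
Under exogeneity and monotonicity, PN = (p₁ − p₀) / p₁.
PN = (0.589 − 0.153) / 0.589 = 0.436 / 0.589 ≈ 0.7402

PN ≈ 0.740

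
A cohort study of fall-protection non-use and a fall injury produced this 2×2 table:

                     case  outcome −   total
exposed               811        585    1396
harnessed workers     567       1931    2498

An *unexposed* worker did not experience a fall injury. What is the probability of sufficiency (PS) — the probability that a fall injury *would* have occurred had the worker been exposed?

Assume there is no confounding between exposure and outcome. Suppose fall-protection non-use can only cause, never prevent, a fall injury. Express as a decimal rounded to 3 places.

PS ≈ 0.458

p₁ = P(outcome | exposed) = 811/1396 = 0.58095
p₀ = P(outcome | unexposed) = 567/2498 = 0.22698
Under exogeneity and monotonicity, PS = (p₁ − p₀)/(1 − p₀).
PS = (0.58095 − 0.22698) / 0.77302 ≈ 0.4579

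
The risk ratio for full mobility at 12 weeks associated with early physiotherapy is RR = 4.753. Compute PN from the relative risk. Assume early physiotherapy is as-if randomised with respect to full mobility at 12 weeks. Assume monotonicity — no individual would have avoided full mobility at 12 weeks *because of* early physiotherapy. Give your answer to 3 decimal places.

PN ≈ 0.790

Under exogeneity and monotonicity, PN = (RR − 1) / RR = 1 − 1/RR.
PN = (4.753 − 1) / 4.753 = 3.753 / 4.753 ≈ 0.7896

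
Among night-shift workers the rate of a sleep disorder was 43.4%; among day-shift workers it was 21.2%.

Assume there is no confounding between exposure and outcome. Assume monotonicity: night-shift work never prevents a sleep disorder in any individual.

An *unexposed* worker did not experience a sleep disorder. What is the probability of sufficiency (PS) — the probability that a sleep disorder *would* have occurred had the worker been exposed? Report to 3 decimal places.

PS ≈ 0.282

p₁ = 0.434, p₀ = 0.212.
Under exogeneity and monotonicity, PS = (p₁ − p₀) / (1 − p₀).
PS = (0.434 − 0.212) / (1 − 0.212) = 0.222 / 0.788 ≈ 0.2817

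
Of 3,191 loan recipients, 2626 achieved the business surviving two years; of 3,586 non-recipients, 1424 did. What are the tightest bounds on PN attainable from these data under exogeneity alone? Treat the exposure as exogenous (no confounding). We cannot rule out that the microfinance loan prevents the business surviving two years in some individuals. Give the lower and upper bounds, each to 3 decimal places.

p₁ = P(outcome | exposed) = 2626/3191 = 0.82294
p₀ = P(outcome | unexposed) = 1424/3586 = 0.3971
Under exogeneity alone the bounds on PN are max{0,(p₁−p₀)/p₁} ≤ PN ≤ min{1,(1−p₀)/p₁}.
  lower = (p₁ − p₀)/p₁ = 0.42584 / 0.82294 ≈ 0.5175
  upper = min{1, (1 − p₀)/p₁} = 0.6029 / 0.82294 ≈ 0.7326

0.517 ≤ PN ≤ 0.733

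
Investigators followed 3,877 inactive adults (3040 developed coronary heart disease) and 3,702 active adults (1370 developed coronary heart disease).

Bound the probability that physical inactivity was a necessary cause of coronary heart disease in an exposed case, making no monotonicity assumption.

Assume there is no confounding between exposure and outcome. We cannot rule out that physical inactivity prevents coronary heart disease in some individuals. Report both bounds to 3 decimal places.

p₁ = P(outcome | exposed) = 3040/3877 = 0.78411
p₀ = P(outcome | unexposed) = 1370/3702 = 0.37007
Under exogeneity alone the bounds on PN are max{0,(p₁−p₀)/p₁} ≤ PN ≤ min{1,(1−p₀)/p₁}.
  lower = (p₁ − p₀)/p₁ = 0.41404 / 0.78411 ≈ 0.5280
  upper = min{1, (1 − p₀)/p₁} = 0.62993 / 0.78411 ≈ 0.8034

0.528 ≤ PN ≤ 0.803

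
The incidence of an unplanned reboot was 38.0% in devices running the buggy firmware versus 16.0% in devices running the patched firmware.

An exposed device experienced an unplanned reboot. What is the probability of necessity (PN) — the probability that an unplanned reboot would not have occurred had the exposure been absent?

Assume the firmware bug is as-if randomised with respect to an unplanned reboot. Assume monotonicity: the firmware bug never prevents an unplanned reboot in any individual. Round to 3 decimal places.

PN ≈ 0.579

p₁ = 0.38, p₀ = 0.16.
Under exogeneity and monotonicity, PN = (p₁ − p₀) / p₁.
PN = (0.38 − 0.16) / 0.38 = 0.22 / 0.38 ≈ 0.5789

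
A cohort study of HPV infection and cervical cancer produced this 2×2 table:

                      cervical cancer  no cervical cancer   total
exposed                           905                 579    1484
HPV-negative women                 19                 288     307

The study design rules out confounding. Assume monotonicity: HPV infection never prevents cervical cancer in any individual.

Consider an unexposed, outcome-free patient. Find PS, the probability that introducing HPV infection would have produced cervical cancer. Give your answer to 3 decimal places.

PS ≈ 0.584

p₁ = P(outcome | exposed) = 905/1484 = 0.60984
p₀ = P(outcome | unexposed) = 19/307 = 0.061889
Under exogeneity and monotonicity, PS = (p₁ − p₀) / (1 − p₀).
PS = (0.60984 − 0.061889) / (1 − 0.061889) = 0.54795 / 0.93811 ≈ 0.5841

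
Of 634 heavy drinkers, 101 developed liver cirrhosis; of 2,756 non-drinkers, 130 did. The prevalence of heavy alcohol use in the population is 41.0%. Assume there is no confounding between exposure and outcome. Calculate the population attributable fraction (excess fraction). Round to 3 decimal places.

p₁ = P(outcome | exposed) = 101/634 = 0.15931
p₀ = P(outcome | unexposed) = 130/2756 = 0.04717
Overall risk P(Y=1) = π·p₁ + (1−π)·p₀ = 0.41×0.15931 + 0.59×0.04717 = 0.093146.
Under exogeneity, PAF = [P(Y=1) − p₀] / P(Y=1).
PAF = (0.093146 − 0.04717) / 0.093146 ≈ 0.4936

PAF ≈ 0.494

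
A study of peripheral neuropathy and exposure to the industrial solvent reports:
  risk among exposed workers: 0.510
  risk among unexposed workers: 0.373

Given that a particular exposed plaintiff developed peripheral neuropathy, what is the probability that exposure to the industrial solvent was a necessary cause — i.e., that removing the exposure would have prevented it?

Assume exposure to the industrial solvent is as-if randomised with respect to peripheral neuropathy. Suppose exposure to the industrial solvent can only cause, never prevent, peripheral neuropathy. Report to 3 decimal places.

PN ≈ 0.269

Let p₁ = 0.51, p₀ = 0.373.
Under exogeneity and monotonicity, PN = (p₁ − p₀) / p₁.
PN = (0.51 − 0.373) / 0.51 = 0.137 / 0.51 ≈ 0.2686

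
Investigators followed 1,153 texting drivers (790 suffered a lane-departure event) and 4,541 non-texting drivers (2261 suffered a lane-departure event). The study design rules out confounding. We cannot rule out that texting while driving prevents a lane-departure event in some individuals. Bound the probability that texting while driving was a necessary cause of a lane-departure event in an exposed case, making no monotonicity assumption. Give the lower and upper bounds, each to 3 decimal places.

0.273 ≤ PN ≤ 0.733

p₁ = P(outcome | exposed) = 790/1153 = 0.68517
p₀ = P(outcome | unexposed) = 2261/4541 = 0.49791
Under exogeneity alone the bounds on PN are max{0,(p₁−p₀)/p₁} ≤ PN ≤ min{1,(1−p₀)/p₁}.
  lower = (p₁ − p₀)/p₁ = 0.18726 / 0.68517 ≈ 0.2733
  upper = min{1, (1 − p₀)/p₁} = 0.50209 / 0.68517 ≈ 0.7328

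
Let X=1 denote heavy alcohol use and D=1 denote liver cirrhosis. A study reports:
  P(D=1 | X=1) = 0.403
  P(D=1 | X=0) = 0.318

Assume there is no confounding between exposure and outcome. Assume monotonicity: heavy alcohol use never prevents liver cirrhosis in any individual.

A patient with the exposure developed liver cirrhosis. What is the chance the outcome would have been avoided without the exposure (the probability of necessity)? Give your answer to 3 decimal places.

PN ≈ 0.211

Let p₁ = 0.403, p₀ = 0.318.
Under exogeneity and monotonicity, PN = (p₁ − p₀) / p₁.
PN = (0.403 − 0.318) / 0.403 = 0.085 / 0.403 ≈ 0.2109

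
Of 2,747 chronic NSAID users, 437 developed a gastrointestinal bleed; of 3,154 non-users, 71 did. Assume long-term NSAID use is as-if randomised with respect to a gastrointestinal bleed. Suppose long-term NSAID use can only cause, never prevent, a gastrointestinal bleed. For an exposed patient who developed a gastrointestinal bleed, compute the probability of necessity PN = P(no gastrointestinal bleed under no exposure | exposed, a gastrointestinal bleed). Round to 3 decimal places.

PN ≈ 0.858

p₁ = P(outcome | exposed) = 437/2747 = 0.15908
p₀ = P(outcome | unexposed) = 71/3154 = 0.022511
Under exogeneity and monotonicity, PN = (p₁ − p₀) / p₁.
PN = (0.15908 − 0.022511) / 0.15908 = 0.13657 / 0.15908 ≈ 0.8585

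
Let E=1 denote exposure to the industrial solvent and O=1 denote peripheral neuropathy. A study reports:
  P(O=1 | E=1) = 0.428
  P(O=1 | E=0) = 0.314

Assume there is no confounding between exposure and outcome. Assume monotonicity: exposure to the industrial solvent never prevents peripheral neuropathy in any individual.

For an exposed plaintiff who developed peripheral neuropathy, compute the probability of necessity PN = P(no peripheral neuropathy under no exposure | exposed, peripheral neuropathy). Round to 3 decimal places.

Let p₁ = 0.428, p₀ = 0.314.
Under exogeneity and monotonicity, PN = (p₁ − p₀) / p₁.
PN = (0.428 − 0.314) / 0.428 = 0.114 / 0.428 ≈ 0.2664

PN ≈ 0.266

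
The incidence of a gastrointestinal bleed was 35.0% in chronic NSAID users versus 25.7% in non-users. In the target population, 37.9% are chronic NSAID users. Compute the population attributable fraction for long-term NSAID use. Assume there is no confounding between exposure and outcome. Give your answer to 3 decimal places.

PAF ≈ 0.121

p₁ = 0.35, p₀ = 0.257.
Overall risk P(Y=1) = π·p₁ + (1−π)·p₀ = 0.379×0.35 + 0.621×0.257 = 0.29225.
Under exogeneity, PAF = [P(Y=1) − p₀] / P(Y=1).
PAF = (0.29225 − 0.257) / 0.29225 ≈ 0.1206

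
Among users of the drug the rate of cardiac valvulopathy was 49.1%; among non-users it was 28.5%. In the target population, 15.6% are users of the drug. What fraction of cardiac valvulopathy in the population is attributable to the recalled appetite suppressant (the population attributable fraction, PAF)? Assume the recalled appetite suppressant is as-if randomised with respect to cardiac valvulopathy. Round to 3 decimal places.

p₁ = 0.491, p₀ = 0.285.
Overall risk P(Y=1) = π·p₁ + (1−π)·p₀ = 0.156×0.491 + 0.844×0.285 = 0.31714.
Under exogeneity, PAF = [P(Y=1) − p₀] / P(Y=1).
PAF = (0.31714 − 0.285) / 0.31714 ≈ 0.1013

PAF ≈ 0.101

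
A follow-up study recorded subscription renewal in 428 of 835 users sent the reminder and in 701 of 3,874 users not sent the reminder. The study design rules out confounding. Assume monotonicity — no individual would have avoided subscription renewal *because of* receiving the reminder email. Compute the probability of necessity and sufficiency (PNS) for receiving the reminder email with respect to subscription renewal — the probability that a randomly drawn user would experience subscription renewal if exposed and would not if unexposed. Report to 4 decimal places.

PNS ≈ 0.3316

p₁ = P(outcome | exposed) = 428/835 = 0.51257
p₀ = P(outcome | unexposed) = 701/3874 = 0.18095
Under exogeneity and monotonicity, PNS = p₁ − p₀.
PNS = 0.51257 − 0.18095 = 0.33162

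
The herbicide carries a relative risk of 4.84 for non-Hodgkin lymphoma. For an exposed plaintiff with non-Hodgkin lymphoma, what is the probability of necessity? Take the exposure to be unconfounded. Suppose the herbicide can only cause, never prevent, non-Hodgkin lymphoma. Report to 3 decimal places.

PN ≈ 0.793

Under exogeneity and monotonicity, PN = (RR − 1) / RR = 1 − 1/RR.
PN = (4.84 − 1) / 4.84 = 3.84 / 4.84 ≈ 0.7934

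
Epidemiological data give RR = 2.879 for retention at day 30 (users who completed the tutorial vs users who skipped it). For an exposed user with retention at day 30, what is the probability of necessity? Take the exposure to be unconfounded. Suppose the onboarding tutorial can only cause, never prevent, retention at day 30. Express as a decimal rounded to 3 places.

Under exogeneity and monotonicity, PN = (RR − 1) / RR = 1 − 1/RR.
PN = (2.879 − 1) / 2.879 = 1.879 / 2.879 ≈ 0.6527

PN ≈ 0.653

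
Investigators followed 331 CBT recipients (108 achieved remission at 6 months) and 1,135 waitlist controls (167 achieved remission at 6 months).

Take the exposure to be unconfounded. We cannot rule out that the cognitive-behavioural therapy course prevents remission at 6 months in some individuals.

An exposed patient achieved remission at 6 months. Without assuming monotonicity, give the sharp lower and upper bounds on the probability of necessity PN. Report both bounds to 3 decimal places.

p₁ = P(outcome | exposed) = 108/331 = 0.32628
p₀ = P(outcome | unexposed) = 167/1135 = 0.14714
Under exogeneity alone the bounds on PN are max{0,(p₁−p₀)/p₁} ≤ PN ≤ min{1,(1−p₀)/p₁}.
  lower = (p₁ − p₀)/p₁ = 0.17915 / 0.32628 ≈ 0.5491
  upper = min{1, (1 − p₀)/p₁} = 0.85286 / 0.32628 ≈ 2.6139 → capped at 1

0.549 ≤ PN ≤ 1.000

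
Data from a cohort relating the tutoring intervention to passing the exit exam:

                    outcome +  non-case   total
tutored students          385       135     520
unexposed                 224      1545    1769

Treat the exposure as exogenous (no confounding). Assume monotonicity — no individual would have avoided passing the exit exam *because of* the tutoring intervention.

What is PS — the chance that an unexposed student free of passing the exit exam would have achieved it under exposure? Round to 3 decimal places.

PS ≈ 0.703

p₁ = P(outcome | exposed) = 385/520 = 0.74038
p₀ = P(outcome | unexposed) = 224/1769 = 0.12663
Under exogeneity and monotonicity, PS = (p₁ − p₀)/(1 − p₀).
PS = (0.74038 − 0.12663) / 0.87337 ≈ 0.7027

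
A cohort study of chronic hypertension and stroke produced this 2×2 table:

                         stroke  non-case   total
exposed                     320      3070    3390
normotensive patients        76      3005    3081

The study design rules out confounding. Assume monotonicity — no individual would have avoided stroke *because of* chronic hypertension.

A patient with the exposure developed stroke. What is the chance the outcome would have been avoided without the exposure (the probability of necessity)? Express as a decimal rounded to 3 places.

PN ≈ 0.739

p₁ = P(outcome | exposed) = 320/3390 = 0.094395
p₀ = P(outcome | unexposed) = 76/3081 = 0.024667
Under exogeneity and monotonicity, PN = (p₁ − p₀) / p₁.
PN = (0.094395 − 0.024667) / 0.094395 = 0.069728 / 0.094395 ≈ 0.7387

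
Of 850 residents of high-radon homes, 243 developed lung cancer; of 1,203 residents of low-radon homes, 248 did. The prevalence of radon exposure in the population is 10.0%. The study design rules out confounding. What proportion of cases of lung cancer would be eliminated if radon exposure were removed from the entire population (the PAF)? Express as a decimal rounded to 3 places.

PAF ≈ 0.037

p₁ = P(outcome | exposed) = 243/850 = 0.28588
p₀ = P(outcome | unexposed) = 248/1203 = 0.20615
Overall risk P(Y=1) = π·p₁ + (1−π)·p₀ = 0.1×0.28588 + 0.9×0.20615 = 0.21412.
Under exogeneity, PAF = [P(Y=1) − p₀] / P(Y=1).
PAF = (0.21412 − 0.20615) / 0.21412 ≈ 0.0372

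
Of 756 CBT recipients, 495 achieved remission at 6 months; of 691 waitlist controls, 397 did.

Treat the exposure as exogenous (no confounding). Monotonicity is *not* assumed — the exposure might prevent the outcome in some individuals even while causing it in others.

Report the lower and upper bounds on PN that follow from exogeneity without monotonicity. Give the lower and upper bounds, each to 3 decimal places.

0.123 ≤ PN ≤ 0.650

p₁ = P(outcome | exposed) = 495/756 = 0.65476
p₀ = P(outcome | unexposed) = 397/691 = 0.57453
Under exogeneity alone the bounds on PN are max{0,(p₁−p₀)/p₁} ≤ PN ≤ min{1,(1−p₀)/p₁}.
  lower = (p₁ − p₀)/p₁ = 0.080232 / 0.65476 ≈ 0.1225
  upper = min{1, (1 − p₀)/p₁} = 0.42547 / 0.65476 ≈ 0.6498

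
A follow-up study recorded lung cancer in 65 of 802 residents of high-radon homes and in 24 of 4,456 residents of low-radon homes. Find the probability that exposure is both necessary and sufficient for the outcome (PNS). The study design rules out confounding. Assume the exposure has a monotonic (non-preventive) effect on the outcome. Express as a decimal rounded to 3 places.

p₁ = P(outcome | exposed) = 65/802 = 0.081047
p₀ = P(outcome | unexposed) = 24/4456 = 0.005386
Under exogeneity and monotonicity, PNS = p₁ − p₀.
PNS = 0.081047 − 0.005386 = 0.075661

PNS ≈ 0.076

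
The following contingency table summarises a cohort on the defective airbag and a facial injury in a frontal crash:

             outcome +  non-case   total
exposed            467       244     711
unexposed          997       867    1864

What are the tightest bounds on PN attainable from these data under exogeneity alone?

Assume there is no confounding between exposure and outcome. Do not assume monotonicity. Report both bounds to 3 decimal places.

0.186 ≤ PN ≤ 0.708

p₁ = P(outcome | exposed) = 467/711 = 0.65682
p₀ = P(outcome | unexposed) = 997/1864 = 0.53487
Under exogeneity alone the bounds on PN are max{0,(p₁−p₀)/p₁} ≤ PN ≤ min{1,(1−p₀)/p₁}.
  lower = (p₁ − p₀)/p₁ = 0.12195 / 0.65682 ≈ 0.1857
  upper = min{1, (1 − p₀)/p₁} = 0.46513 / 0.65682 ≈ 0.7082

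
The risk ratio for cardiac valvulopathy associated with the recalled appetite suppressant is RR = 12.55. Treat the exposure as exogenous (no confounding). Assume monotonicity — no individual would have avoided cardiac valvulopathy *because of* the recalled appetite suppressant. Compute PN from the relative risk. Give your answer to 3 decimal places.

Under exogeneity and monotonicity, PN = (RR − 1) / RR = 1 − 1/RR.
PN = (12.55 − 1) / 12.55 = 11.55 / 12.55 ≈ 0.9203

PN ≈ 0.920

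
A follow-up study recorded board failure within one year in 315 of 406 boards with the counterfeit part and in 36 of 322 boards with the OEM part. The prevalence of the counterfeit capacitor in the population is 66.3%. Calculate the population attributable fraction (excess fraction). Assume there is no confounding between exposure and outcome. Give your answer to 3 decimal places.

p₁ = P(outcome | exposed) = 315/406 = 0.77586
p₀ = P(outcome | unexposed) = 36/322 = 0.1118
Overall risk P(Y=1) = π·p₁ + (1−π)·p₀ = 0.663×0.77586 + 0.337×0.1118 = 0.55207.
Under exogeneity, PAF = [P(Y=1) − p₀] / P(Y=1).
PAF = (0.55207 − 0.1118) / 0.55207 ≈ 0.7975

PAF ≈ 0.797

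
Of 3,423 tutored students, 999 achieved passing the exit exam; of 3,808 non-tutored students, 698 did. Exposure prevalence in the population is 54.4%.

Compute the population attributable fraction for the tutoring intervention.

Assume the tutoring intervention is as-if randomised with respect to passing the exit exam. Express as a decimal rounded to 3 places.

PAF ≈ 0.244

p₁ = P(outcome | exposed) = 999/3423 = 0.29185
p₀ = P(outcome | unexposed) = 698/3808 = 0.1833
Overall risk P(Y=1) = π·p₁ + (1−π)·p₀ = 0.544×0.29185 + 0.456×0.1833 = 0.24235.
Under exogeneity, PAF = [P(Y=1) − p₀] / P(Y=1).
PAF = (0.24235 − 0.1833) / 0.24235 ≈ 0.2437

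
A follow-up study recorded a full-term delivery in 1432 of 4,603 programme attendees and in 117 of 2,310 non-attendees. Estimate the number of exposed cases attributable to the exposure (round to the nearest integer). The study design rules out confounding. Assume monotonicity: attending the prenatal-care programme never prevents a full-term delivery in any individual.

p₁ = P(outcome | exposed) = 1432/4603 = 0.3111
p₀ = P(outcome | unexposed) = 117/2310 = 0.050649
PN = (p₁ − p₀)/p₁ = (0.3111 − 0.050649) / 0.3111 ≈ 0.83719.
Attributable cases ≈ PN × (exposed cases) = 0.83719 × 1432 ≈ 1198.86.

about 1199 cases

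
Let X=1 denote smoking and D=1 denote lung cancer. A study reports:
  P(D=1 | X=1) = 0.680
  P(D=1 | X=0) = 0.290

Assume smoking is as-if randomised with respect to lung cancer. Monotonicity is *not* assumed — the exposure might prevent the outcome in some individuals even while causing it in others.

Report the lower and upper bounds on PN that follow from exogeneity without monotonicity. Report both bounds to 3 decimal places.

0.574 ≤ PN ≤ 1.000

Let p₁ = 0.68, p₀ = 0.29.
Under exogeneity alone the bounds on PN are max{0,(p₁−p₀)/p₁} ≤ PN ≤ min{1,(1−p₀)/p₁}.
  lower = (p₁ − p₀)/p₁ = 0.39 / 0.68 ≈ 0.5735
  upper = min{1, (1 − p₀)/p₁} = 0.71 / 0.68 ≈ 1.0441 → capped at 1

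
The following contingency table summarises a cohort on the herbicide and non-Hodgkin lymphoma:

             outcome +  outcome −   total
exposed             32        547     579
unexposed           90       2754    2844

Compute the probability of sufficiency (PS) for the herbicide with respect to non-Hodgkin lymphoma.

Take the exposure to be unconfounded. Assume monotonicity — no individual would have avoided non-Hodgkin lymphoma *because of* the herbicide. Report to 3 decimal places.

p₁ = P(outcome | exposed) = 32/579 = 0.055268
p₀ = P(outcome | unexposed) = 90/2844 = 0.031646
Under exogeneity and monotonicity, PS = (p₁ − p₀)/(1 − p₀).
PS = (0.055268 − 0.031646) / 0.96835 ≈ 0.0244

PS ≈ 0.024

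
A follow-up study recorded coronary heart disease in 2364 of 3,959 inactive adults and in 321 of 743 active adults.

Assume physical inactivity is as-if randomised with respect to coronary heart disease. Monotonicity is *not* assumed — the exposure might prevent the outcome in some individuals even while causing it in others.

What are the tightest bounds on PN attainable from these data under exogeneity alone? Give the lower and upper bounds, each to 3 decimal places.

p₁ = P(outcome | exposed) = 2364/3959 = 0.59712
p₀ = P(outcome | unexposed) = 321/743 = 0.43203
Under exogeneity alone the bounds on PN are max{0,(p₁−p₀)/p₁} ≤ PN ≤ min{1,(1−p₀)/p₁}.
  lower = (p₁ − p₀)/p₁ = 0.16509 / 0.59712 ≈ 0.2765
  upper = min{1, (1 − p₀)/p₁} = 0.56797 / 0.59712 ≈ 0.9512

0.276 ≤ PN ≤ 0.951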